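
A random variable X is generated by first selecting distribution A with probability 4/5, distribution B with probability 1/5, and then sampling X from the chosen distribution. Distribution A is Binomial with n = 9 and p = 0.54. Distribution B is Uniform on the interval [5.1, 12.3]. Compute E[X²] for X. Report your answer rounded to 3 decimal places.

36.686

For each component E[X²] = Var + (mean)², giving A: 25.8552; B: 80.01.
Overall E[X²] = 0.8·25.8552 + 0.2·80.01 = 36.6862.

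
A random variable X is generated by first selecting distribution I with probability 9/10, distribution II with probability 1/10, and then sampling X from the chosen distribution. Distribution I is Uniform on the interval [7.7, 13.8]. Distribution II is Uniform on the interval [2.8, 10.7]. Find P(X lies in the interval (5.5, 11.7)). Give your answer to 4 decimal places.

Conditional on each component, P(5.5 < X < 11.7): I: 0.655738; II: 0.658228.
By total probability, P(5.5 < X < 11.7) = 0.9·0.655738 + 0.1·0.658228 = 0.655987.

0.6560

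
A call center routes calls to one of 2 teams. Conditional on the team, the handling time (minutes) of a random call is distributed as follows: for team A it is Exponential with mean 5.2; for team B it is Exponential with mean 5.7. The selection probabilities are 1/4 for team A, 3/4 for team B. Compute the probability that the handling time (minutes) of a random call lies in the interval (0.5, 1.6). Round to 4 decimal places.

Conditional on each team, P(0.5 < X < 1.6): A: 0.173183; B: 0.160764.
By total probability, P(0.5 < X < 1.6) = 0.25·0.173183 + 0.75·0.160764 = 0.163869.

0.1639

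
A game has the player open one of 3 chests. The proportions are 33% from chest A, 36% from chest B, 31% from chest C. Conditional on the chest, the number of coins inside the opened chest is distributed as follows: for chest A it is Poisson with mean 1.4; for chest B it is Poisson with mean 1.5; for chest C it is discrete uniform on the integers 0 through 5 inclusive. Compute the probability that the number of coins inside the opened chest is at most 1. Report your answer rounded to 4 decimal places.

0.4995

Conditional on each chest, P(X ≤ 1): A: 0.591833; B: 0.557825; C: 0.333333.
By total probability, P(X ≤ 1) = 0.33·0.591833 + 0.36·0.557825 + 0.31·0.333333 = 0.499455.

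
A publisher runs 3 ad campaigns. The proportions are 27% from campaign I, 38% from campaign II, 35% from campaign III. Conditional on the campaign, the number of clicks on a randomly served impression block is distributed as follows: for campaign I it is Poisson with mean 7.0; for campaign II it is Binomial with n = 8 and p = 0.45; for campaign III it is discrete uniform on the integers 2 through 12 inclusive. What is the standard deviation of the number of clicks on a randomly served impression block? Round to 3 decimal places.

2.978

Per component, I: μ=7, E[X²]=56; II: μ=3.6, E[X²]=14.94; III: μ=7, E[X²]=59.
E[X] = 0.27·7 + 0.38·3.6 + 0.35·7 = 5.708.
E[X²] = 0.27·56 + 0.38·14.94 + 0.35·59 = 41.4472.
Var(X) = E[X²] − (E[X])² = 41.4472 − 32.5813 = 8.86594.
SD(X) = √8.86594 = 2.97757.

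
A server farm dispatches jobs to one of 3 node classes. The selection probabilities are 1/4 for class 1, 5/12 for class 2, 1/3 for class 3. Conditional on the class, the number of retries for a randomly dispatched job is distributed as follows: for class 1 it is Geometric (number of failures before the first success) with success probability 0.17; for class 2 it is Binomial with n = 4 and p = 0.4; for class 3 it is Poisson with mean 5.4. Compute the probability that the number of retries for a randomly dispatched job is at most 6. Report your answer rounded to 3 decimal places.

Conditional on each class, P(X ≤ 6): 1: 0.728639; 2: 1; 3: 0.701671.
By total probability, P(X ≤ 6) = 0.25·0.728639 + 0.416667·1 + 0.333333·0.701671 = 0.832717.

0.833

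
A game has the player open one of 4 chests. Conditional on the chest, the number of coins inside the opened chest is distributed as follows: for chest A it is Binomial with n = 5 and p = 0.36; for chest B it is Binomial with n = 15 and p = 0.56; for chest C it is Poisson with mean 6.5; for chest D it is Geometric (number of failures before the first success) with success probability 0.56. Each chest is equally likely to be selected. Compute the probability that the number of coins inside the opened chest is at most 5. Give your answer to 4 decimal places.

Conditional on each chest, P(X ≤ 5): A: 1; B: 0.066105; C: 0.369041; D: 0.992744.
By total probability, P(X ≤ 5) = 0.25·1 + 0.25·0.066105 + 0.25·0.369041 + 0.25·0.992744 = 0.606972.

0.6070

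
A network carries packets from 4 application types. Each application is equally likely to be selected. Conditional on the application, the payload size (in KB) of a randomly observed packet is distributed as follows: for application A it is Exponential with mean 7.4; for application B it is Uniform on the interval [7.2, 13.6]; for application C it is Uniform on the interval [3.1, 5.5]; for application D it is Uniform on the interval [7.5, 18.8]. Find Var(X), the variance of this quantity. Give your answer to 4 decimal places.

Per component, A: μ=7.4, E[X²]=109.52; B: μ=10.4, E[X²]=111.573; C: μ=4.3, E[X²]=18.97; D: μ=13.15, E[X²]=183.563.
E[X] = 0.25·7.4 + 0.25·10.4 + 0.25·4.3 + 0.25·13.15 = 8.8125.
E[X²] = 0.25·109.52 + 0.25·111.573 + 0.25·18.97 + 0.25·183.563 = 105.907.
Var(X) = E[X²] − (E[X])² = 105.907 − 77.6602 = 28.2465.

28.2465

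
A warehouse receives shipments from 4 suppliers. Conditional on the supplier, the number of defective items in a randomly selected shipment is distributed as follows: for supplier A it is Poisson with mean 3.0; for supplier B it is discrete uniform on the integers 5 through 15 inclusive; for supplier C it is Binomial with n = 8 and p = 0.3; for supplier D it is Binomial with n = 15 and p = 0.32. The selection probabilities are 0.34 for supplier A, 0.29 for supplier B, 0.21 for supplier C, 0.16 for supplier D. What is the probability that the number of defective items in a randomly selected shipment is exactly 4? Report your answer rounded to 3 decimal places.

0.119

Conditional on each supplier, P(X = 4): A: 0.168031; B: 0; C: 0.136137; D: 0.205746.
By total probability, P(X = 4) = 0.34·0.168031 + 0.29·0 + 0.21·0.136137 + 0.16·0.205746 = 0.118639.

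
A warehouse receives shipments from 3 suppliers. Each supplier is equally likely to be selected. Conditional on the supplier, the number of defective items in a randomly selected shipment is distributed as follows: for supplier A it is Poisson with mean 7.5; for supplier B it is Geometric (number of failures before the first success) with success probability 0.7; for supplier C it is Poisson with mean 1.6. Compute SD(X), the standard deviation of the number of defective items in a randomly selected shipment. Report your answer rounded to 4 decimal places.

3.5796

Per component, A: μ=7.5, E[X²]=63.75; B: μ=0.428571, E[X²]=0.795918; C: μ=1.6, E[X²]=4.16.
E[X] = 0.333333·7.5 + 0.333333·0.428571 + 0.333333·1.6 = 3.17619.
E[X²] = 0.333333·63.75 + 0.333333·0.795918 + 0.333333·4.16 = 22.902.
Var(X) = E[X²] − (E[X])² = 22.902 − 10.0882 = 12.8138.
SD(X) = √12.8138 = 3.57964.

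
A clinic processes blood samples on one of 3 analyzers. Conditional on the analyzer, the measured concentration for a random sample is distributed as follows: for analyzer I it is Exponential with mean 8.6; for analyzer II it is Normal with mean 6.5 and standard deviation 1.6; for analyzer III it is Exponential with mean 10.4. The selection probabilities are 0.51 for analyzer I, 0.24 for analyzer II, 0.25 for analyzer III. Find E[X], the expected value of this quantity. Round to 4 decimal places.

Component means — I: 8.6; II: 6.5; III: 10.4.
E[X] = 0.51·8.6 + 0.24·6.5 + 0.25·10.4 = 8.546.

8.5460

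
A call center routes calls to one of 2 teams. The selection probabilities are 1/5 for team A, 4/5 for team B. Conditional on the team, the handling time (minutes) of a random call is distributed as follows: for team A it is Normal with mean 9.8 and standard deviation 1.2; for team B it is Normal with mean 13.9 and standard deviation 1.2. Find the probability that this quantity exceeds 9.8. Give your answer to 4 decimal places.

Conditional on each team, P(X > 9.8): A: 0.5; B: 0.999683.
By total probability, P(X > 9.8) = 0.2·0.5 + 0.8·0.999683 = 0.899746.

0.8997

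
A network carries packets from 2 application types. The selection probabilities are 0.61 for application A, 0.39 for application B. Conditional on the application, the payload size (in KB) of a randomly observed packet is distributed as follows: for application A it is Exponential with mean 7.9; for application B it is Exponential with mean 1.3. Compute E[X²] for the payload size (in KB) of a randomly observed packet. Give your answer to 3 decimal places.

77.458

For each component E[X²] = Var + (mean)², giving A: 124.82; B: 3.38.
Overall E[X²] = 0.61·124.82 + 0.39·3.38 = 77.4584.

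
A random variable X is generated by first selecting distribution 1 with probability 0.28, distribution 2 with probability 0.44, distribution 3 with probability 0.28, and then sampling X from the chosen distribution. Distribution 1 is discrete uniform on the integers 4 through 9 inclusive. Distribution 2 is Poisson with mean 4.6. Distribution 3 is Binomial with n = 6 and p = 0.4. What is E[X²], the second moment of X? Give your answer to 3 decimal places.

25.997

For each component E[X²] = Var + (mean)², giving 1: 45.1667; 2: 25.76; 3: 7.2.
Overall E[X²] = 0.28·45.1667 + 0.44·25.76 + 0.28·7.2 = 25.9971.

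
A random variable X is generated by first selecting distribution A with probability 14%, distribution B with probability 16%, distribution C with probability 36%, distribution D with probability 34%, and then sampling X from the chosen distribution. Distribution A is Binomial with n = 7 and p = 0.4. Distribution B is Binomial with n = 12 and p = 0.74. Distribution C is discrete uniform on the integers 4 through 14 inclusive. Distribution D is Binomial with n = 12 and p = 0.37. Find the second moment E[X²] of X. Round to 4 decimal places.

For each component E[X²] = Var + (mean)², giving A: 9.52; B: 81.1632; C: 91; D: 22.5108.
Overall E[X²] = 0.14·9.52 + 0.16·81.1632 + 0.36·91 + 0.34·22.5108 = 54.7326.

54.7326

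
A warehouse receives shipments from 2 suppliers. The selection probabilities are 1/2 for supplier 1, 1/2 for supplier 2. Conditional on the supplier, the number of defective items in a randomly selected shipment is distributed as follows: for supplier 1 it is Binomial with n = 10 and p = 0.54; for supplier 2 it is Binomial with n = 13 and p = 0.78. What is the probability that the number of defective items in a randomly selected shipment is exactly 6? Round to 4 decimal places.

0.1214

Conditional on each supplier, P(X = 6): 1: 0.233138; 2: 0.00963926.
By total probability, P(X = 6) = 0.5·0.233138 + 0.5·0.00963926 = 0.121389.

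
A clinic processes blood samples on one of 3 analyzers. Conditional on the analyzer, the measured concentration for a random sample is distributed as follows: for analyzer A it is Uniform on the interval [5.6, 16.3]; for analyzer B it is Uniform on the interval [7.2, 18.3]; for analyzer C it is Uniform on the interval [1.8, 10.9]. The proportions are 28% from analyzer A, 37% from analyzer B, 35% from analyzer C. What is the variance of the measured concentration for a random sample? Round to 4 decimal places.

Per component, A: μ=10.95, E[X²]=129.443; B: μ=12.75, E[X²]=172.83; C: μ=6.35, E[X²]=47.2233.
E[X] = 0.28·10.95 + 0.37·12.75 + 0.35·6.35 = 10.006.
E[X²] = 0.28·129.443 + 0.37·172.83 + 0.35·47.2233 = 116.719.
Var(X) = E[X²] − (E[X])² = 116.719 − 100.12 = 16.5994.

16.5994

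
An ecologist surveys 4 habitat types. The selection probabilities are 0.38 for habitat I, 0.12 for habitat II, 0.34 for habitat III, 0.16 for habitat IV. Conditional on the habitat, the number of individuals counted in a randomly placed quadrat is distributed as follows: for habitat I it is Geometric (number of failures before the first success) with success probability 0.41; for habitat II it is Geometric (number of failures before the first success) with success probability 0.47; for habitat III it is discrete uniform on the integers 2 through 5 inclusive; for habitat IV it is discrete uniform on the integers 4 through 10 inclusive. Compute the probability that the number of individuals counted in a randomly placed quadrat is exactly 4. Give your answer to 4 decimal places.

0.1312

Conditional on each habitat, P(X = 4): I: 0.0496812; II: 0.0370853; III: 0.25; IV: 0.142857.
By total probability, P(X = 4) = 0.38·0.0496812 + 0.12·0.0370853 + 0.34·0.25 + 0.16·0.142857 = 0.131186.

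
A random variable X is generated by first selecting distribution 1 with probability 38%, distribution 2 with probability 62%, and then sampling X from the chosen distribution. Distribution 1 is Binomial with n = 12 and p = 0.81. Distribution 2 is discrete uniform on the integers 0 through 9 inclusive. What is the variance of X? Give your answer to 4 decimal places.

Per component, 1: μ=9.72, E[X²]=96.3252; 2: μ=4.5, E[X²]=28.5.
E[X] = 0.38·9.72 + 0.62·4.5 = 6.4836.
E[X²] = 0.38·96.3252 + 0.62·28.5 = 54.2736.
Var(X) = E[X²] − (E[X])² = 54.2736 − 42.0371 = 12.2365.

12.2365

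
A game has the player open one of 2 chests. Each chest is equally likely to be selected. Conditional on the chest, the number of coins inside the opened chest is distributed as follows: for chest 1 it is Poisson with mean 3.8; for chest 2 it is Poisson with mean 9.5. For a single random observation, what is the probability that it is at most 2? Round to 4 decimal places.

0.1365

Conditional on each chest, P(X ≤ 2): 1: 0.268897; 2: 0.00416363.
By total probability, P(X ≤ 2) = 0.5·0.268897 + 0.5·0.00416363 = 0.13653.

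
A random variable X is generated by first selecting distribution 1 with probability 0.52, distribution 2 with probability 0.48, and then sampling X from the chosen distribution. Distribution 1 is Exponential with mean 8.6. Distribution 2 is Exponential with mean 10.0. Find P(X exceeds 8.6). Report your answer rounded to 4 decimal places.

0.3944

Conditional on each component, P(X > 8.6): 1: 0.367879; 2: 0.423162.
By total probability, P(X > 8.6) = 0.52·0.367879 + 0.48·0.423162 = 0.394415.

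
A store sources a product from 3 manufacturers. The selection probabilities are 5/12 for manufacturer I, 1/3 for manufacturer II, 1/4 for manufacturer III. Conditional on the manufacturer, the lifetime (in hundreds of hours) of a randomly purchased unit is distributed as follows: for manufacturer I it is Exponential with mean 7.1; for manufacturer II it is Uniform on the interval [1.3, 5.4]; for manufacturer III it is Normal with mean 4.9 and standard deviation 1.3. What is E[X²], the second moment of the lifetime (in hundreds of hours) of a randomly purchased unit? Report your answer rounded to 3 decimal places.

52.641

For each component E[X²] = Var + (mean)², giving I: 100.82; II: 12.6233; III: 25.7.
Overall E[X²] = 0.416667·100.82 + 0.333333·12.6233 + 0.25·25.7 = 52.6411.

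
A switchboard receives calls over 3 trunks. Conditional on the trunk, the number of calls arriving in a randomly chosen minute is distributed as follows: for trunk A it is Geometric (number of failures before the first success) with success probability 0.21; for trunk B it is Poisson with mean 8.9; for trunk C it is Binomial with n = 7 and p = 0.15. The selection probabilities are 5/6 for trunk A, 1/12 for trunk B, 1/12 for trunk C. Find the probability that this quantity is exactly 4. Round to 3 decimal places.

0.072

Conditional on each trunk, P(X = 4): A: 0.0817952; B: 0.0356556; C: 0.0108815.
By total probability, P(X = 4) = 0.833333·0.0817952 + 0.0833333·0.0356556 + 0.0833333·0.0108815 = 0.0720407.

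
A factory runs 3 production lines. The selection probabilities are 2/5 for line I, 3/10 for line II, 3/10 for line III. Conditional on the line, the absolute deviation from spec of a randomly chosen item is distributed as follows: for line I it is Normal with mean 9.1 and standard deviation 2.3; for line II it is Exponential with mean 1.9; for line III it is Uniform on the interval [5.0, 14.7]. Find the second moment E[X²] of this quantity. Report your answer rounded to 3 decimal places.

For each component E[X²] = Var + (mean)², giving I: 88.1; II: 7.22; III: 104.863.
Overall E[X²] = 0.4·88.1 + 0.3·7.22 + 0.3·104.863 = 68.865.

68.865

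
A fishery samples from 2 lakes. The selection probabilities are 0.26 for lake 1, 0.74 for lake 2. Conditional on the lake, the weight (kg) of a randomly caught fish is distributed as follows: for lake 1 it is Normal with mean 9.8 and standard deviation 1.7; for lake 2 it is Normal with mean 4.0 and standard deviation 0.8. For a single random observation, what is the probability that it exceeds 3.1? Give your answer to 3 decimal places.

0.904

Conditional on each lake, P(X > 3.1): 1: 0.999959; 2: 0.869705.
By total probability, P(X > 3.1) = 0.26·0.999959 + 0.74·0.869705 = 0.903572.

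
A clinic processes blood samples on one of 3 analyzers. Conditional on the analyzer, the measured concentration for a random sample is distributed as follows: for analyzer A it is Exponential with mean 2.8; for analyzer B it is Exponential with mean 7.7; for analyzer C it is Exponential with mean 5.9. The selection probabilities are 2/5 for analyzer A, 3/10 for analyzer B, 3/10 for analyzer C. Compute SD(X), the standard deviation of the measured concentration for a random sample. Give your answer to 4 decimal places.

Per component, A: μ=2.8, E[X²]=15.68; B: μ=7.7, E[X²]=118.58; C: μ=5.9, E[X²]=69.62.
E[X] = 0.4·2.8 + 0.3·7.7 + 0.3·5.9 = 5.2.
E[X²] = 0.4·15.68 + 0.3·118.58 + 0.3·69.62 = 62.732.
Var(X) = E[X²] − (E[X])² = 62.732 − 27.04 = 35.692.
SD(X) = √35.692 = 5.97428.

5.9743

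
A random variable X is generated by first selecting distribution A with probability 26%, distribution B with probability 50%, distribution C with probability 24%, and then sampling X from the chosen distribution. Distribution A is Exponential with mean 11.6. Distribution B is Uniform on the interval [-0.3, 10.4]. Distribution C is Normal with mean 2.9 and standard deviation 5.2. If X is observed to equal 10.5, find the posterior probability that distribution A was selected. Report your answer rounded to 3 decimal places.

Likelihoods f(10.5 | ·): A: 0.0348683; B: 0; C: 0.0263669.
Posterior ∝ prior × likelihood. Numerator for A: 0.26·0.0348683 = 0.00906575.
Normalizing constant: 0.26·0.0348683 + 0.5·0 + 0.24·0.0263669 = 0.0153938.
P(A | observation) = 0.00906575 / 0.0153938 = 0.588922.

0.589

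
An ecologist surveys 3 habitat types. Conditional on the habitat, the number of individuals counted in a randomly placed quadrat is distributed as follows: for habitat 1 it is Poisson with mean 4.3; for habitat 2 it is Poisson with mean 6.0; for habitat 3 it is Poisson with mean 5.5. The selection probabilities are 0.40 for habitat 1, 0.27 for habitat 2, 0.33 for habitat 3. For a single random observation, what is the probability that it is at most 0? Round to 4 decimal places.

0.0074

Conditional on each habitat, P(X ≤ 0): 1: 0.0135686; 2: 0.00247875; 3: 0.00408677.
By total probability, P(X ≤ 0) = 0.4·0.0135686 + 0.27·0.00247875 + 0.33·0.00408677 = 0.00744532.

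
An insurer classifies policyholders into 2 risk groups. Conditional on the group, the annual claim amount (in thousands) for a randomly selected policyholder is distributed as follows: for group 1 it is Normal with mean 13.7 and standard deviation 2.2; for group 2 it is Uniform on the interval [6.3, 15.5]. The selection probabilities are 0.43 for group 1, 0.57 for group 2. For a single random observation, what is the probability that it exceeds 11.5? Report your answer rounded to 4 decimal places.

0.6096

Conditional on each group, P(X > 11.5): 1: 0.841345; 2: 0.434783.
By total probability, P(X > 11.5) = 0.43·0.841345 + 0.57·0.434783 = 0.609604.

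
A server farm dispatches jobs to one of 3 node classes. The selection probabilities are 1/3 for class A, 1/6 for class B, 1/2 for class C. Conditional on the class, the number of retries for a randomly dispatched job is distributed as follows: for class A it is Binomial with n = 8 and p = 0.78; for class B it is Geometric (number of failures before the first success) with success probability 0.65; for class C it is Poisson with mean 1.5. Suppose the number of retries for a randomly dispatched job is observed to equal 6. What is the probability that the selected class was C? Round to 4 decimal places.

Likelihoods P(X=6 | ·): A: 0.30519; B: 0.00119487; C: 0.00352999.
Posterior ∝ prior × likelihood. Numerator for C: 0.5·0.00352999 = 0.00176499.
Normalizing constant: 0.333333·0.30519 + 0.166667·0.00119487 + 0.5·0.00352999 = 0.103694.
P(C | observation) = 0.00176499 / 0.103694 = 0.0170211.

0.0170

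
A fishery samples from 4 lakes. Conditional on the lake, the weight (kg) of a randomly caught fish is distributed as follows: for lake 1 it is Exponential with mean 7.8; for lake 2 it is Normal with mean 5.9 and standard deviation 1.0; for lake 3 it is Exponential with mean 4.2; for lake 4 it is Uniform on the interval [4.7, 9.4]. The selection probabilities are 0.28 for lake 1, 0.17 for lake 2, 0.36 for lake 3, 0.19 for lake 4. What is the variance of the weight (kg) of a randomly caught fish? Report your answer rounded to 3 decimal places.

26.189

Per component, 1: μ=7.8, E[X²]=121.68; 2: μ=5.9, E[X²]=35.81; 3: μ=4.2, E[X²]=35.28; 4: μ=7.05, E[X²]=51.5433.
E[X] = 0.28·7.8 + 0.17·5.9 + 0.36·4.2 + 0.19·7.05 = 6.0385.
E[X²] = 0.28·121.68 + 0.17·35.81 + 0.36·35.28 + 0.19·51.5433 = 62.6521.
Var(X) = E[X²] − (E[X])² = 62.6521 − 36.4635 = 26.1887.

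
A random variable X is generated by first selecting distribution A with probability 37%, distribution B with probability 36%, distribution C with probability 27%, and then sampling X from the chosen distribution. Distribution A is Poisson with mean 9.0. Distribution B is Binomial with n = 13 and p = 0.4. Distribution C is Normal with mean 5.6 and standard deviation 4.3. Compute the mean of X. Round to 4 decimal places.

6.7140

Component means — A: 9; B: 5.2; C: 5.6.
E[X] = 0.37·9 + 0.36·5.2 + 0.27·5.6 = 6.714.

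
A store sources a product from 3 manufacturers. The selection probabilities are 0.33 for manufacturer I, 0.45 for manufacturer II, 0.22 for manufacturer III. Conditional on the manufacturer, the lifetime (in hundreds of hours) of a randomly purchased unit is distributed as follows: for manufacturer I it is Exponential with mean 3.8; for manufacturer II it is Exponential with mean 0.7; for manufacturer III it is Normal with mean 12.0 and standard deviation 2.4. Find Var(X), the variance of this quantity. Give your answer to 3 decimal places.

25.203

Per component, I: μ=3.8, E[X²]=28.88; II: μ=0.7, E[X²]=0.98; III: μ=12, E[X²]=149.76.
E[X] = 0.33·3.8 + 0.45·0.7 + 0.22·12 = 4.209.
E[X²] = 0.33·28.88 + 0.45·0.98 + 0.22·149.76 = 42.9186.
Var(X) = E[X²] − (E[X])² = 42.9186 − 17.7157 = 25.2029.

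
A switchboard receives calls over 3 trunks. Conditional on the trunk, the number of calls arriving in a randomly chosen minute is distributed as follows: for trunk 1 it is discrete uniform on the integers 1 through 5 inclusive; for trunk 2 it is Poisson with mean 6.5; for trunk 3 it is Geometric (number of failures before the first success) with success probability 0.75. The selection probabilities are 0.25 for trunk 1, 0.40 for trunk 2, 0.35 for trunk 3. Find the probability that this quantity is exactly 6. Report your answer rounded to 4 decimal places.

0.0631

Conditional on each trunk, P(X = 6): 1: 0; 2: 0.157483; 3: 0.000183105.
By total probability, P(X = 6) = 0.25·0 + 0.4·0.157483 + 0.35·0.000183105 = 0.0630573.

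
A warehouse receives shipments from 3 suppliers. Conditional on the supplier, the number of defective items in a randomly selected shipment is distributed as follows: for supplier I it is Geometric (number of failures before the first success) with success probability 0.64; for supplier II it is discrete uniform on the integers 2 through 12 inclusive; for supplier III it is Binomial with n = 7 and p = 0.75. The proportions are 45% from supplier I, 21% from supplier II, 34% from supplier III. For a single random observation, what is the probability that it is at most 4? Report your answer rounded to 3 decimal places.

0.587

Conditional on each supplier, P(X ≤ 4): I: 0.993953; II: 0.272727; III: 0.243591.
By total probability, P(X ≤ 4) = 0.45·0.993953 + 0.21·0.272727 + 0.34·0.243591 = 0.587373.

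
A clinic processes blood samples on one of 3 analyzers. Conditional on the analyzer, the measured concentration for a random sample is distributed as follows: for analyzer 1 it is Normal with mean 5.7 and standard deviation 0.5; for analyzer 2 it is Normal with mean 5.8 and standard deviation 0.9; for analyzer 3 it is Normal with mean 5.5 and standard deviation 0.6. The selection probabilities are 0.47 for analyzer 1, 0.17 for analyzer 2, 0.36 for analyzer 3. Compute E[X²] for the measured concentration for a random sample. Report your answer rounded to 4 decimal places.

32.2639

For each component E[X²] = Var + (mean)², giving 1: 32.74; 2: 34.45; 3: 30.61.
Overall E[X²] = 0.47·32.74 + 0.17·34.45 + 0.36·30.61 = 32.2639.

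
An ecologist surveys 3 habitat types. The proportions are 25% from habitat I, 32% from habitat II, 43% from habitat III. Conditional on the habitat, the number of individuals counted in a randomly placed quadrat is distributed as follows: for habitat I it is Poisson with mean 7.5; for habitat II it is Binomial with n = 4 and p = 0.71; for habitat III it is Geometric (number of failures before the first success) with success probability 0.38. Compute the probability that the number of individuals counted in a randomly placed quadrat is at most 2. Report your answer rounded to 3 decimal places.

Conditional on each habitat, P(X ≤ 2): I: 0.0202567; II: 0.330706; III: 0.761672.
By total probability, P(X ≤ 2) = 0.25·0.0202567 + 0.32·0.330706 + 0.43·0.761672 = 0.438409.

0.438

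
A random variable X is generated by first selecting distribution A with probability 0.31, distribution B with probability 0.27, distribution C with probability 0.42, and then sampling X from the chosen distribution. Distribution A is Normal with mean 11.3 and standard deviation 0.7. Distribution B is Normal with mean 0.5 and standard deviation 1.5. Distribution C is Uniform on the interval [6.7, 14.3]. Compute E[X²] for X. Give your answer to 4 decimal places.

88.7374

For each component E[X²] = Var + (mean)², giving A: 128.18; B: 2.5; C: 115.063.
Overall E[X²] = 0.31·128.18 + 0.27·2.5 + 0.42·115.063 = 88.7374.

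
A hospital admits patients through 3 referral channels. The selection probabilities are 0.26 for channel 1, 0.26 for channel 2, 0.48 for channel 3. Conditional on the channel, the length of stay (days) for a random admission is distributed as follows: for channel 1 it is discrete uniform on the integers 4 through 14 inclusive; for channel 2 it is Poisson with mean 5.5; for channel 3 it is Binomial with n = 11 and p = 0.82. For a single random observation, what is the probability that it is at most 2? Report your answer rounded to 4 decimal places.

0.0230

Conditional on each channel, P(X ≤ 2): 1: 0; 2: 0.0883764; 3: 7.66421e-06.
By total probability, P(X ≤ 2) = 0.26·0 + 0.26·0.0883764 + 0.48·7.66421e-06 = 0.0229816.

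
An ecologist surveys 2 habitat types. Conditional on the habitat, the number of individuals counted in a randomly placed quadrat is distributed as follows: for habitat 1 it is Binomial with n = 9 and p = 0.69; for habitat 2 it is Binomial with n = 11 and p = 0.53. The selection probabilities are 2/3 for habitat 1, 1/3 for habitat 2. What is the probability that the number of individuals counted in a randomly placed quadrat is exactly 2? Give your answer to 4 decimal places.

Conditional on each habitat, P(X = 2): 1: 0.00471555; 2: 0.01729.
By total probability, P(X = 2) = 0.666667·0.00471555 + 0.333333·0.01729 = 0.00890704.

0.0089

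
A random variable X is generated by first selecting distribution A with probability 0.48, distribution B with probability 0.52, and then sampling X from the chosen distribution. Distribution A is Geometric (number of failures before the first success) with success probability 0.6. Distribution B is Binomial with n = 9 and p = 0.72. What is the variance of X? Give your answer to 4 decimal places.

9.9120

Per component, A: μ=0.666667, E[X²]=1.55556; B: μ=6.48, E[X²]=43.8048.
E[X] = 0.48·0.666667 + 0.52·6.48 = 3.6896.
E[X²] = 0.48·1.55556 + 0.52·43.8048 = 23.5252.
Var(X) = E[X²] − (E[X])² = 23.5252 − 13.6131 = 9.91201.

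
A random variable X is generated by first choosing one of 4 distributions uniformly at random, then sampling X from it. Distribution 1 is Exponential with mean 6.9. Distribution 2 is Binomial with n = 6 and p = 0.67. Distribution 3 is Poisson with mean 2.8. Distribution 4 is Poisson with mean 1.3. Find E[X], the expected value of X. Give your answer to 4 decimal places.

3.7550

Component means — 1: 6.9; 2: 4.02; 3: 2.8; 4: 1.3.
E[X] = 0.25·6.9 + 0.25·4.02 + 0.25·2.8 + 0.25·1.3 = 3.755.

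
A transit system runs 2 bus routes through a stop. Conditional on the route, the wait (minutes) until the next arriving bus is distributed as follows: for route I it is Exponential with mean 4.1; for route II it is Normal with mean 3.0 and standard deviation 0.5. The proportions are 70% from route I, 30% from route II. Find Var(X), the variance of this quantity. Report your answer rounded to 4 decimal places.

Per component, I: μ=4.1, E[X²]=33.62; II: μ=3, E[X²]=9.25.
E[X] = 0.7·4.1 + 0.3·3 = 3.77.
E[X²] = 0.7·33.62 + 0.3·9.25 = 26.309.
Var(X) = E[X²] − (E[X])² = 26.309 − 14.2129 = 12.0961.

12.0961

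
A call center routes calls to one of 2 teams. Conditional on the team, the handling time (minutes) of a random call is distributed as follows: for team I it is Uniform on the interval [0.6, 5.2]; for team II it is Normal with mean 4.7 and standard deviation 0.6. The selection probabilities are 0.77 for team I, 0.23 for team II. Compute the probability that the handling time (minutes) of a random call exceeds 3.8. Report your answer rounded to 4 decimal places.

0.4490

Conditional on each team, P(X > 3.8): I: 0.304348; II: 0.933193.
By total probability, P(X > 3.8) = 0.77·0.304348 + 0.23·0.933193 = 0.448982.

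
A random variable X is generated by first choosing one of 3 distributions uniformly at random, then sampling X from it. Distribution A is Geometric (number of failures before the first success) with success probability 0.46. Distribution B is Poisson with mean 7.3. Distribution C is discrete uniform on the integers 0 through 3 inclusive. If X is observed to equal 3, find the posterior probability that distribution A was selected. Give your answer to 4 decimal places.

0.1978

Likelihoods P(X=3 | ·): A: 0.0724334; B: 0.0437993; C: 0.25.
Posterior ∝ prior × likelihood. Numerator for A: 0.333333·0.0724334 = 0.0241445.
Normalizing constant: 0.333333·0.0724334 + 0.333333·0.0437993 + 0.333333·0.25 = 0.122078.
P(A | observation) = 0.0241445 / 0.122078 = 0.19778.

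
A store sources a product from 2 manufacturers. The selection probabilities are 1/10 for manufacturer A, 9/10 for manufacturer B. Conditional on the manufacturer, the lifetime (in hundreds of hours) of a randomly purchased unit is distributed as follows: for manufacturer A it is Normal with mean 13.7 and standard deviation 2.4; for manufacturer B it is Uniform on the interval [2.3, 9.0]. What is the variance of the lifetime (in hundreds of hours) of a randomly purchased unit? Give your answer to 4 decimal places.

Per component, A: μ=13.7, E[X²]=193.45; B: μ=5.65, E[X²]=35.6633.
E[X] = 0.1·13.7 + 0.9·5.65 = 6.455.
E[X²] = 0.1·193.45 + 0.9·35.6633 = 51.442.
Var(X) = E[X²] − (E[X])² = 51.442 − 41.667 = 9.77497.

9.7750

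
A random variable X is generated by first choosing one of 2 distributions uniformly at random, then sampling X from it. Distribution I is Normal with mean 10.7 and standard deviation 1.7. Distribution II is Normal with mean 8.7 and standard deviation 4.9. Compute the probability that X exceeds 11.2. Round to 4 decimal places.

Conditional on each component, P(X > 11.2): I: 0.384334; II: 0.304954.
By total probability, P(X > 11.2) = 0.5·0.384334 + 0.5·0.304954 = 0.344644.

0.3446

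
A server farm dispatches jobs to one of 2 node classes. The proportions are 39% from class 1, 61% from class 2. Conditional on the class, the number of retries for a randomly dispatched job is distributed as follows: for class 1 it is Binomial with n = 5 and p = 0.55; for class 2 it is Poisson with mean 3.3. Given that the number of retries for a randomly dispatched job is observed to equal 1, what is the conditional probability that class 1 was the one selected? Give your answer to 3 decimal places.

0.372

Likelihoods P(X=1 | ·): 1: 0.112767; 2: 0.121714.
Posterior ∝ prior × likelihood. Numerator for 1: 0.39·0.112767 = 0.0439792.
Normalizing constant: 0.39·0.112767 + 0.61·0.121714 = 0.118225.
P(1 | observation) = 0.0439792 / 0.118225 = 0.371996.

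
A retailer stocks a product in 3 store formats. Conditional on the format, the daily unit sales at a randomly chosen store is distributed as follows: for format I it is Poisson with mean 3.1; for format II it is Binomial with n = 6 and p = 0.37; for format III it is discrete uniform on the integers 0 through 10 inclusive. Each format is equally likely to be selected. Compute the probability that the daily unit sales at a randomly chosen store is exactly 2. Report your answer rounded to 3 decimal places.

Conditional on each format, P(X = 2): I: 0.216461; II: 0.323487; III: 0.0909091.
By total probability, P(X = 2) = 0.333333·0.216461 + 0.333333·0.323487 + 0.333333·0.0909091 = 0.210286.

0.210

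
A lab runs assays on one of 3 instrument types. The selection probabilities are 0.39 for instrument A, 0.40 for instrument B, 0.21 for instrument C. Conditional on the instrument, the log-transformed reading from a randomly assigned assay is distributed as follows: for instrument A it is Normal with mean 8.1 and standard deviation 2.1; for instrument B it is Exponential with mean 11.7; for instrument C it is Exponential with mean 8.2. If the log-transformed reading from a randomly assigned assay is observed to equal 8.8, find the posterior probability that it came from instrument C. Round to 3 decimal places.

Likelihoods f(8.8 | ·): A: 0.179706; B: 0.040287; C: 0.0416979.
Posterior ∝ prior × likelihood. Numerator for C: 0.21·0.0416979 = 0.00875656.
Normalizing constant: 0.39·0.179706 + 0.4·0.040287 + 0.21·0.0416979 = 0.0949568.
P(C | observation) = 0.00875656 / 0.0949568 = 0.0922162.

0.092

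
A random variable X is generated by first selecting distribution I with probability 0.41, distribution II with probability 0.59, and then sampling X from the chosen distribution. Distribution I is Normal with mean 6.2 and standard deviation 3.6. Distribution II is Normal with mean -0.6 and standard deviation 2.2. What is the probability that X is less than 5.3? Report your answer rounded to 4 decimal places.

Conditional on each component, P(X < 5.3): I: 0.401294; II: 0.996339.
By total probability, P(X < 5.3) = 0.41·0.401294 + 0.59·0.996339 = 0.75237.

0.7524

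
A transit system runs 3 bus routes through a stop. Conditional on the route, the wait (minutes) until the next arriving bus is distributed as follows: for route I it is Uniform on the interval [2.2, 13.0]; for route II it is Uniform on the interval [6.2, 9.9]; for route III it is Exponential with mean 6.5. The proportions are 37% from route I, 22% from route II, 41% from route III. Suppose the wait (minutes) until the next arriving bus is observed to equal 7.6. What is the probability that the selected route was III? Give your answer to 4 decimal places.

0.1729

Likelihoods f(7.6 | ·): I: 0.0925926; II: 0.27027; III: 0.0477855.
Posterior ∝ prior × likelihood. Numerator for III: 0.41·0.0477855 = 0.0195921.
Normalizing constant: 0.37·0.0925926 + 0.22·0.27027 + 0.41·0.0477855 = 0.113311.
P(III | observation) = 0.0195921 / 0.113311 = 0.172906.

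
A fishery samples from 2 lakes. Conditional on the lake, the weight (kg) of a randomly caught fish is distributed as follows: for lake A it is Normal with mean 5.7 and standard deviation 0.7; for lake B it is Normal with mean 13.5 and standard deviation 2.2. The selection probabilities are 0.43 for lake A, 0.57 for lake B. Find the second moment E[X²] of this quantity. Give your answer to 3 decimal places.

For each component E[X²] = Var + (mean)², giving A: 32.98; B: 187.09.
Overall E[X²] = 0.43·32.98 + 0.57·187.09 = 120.823.

120.823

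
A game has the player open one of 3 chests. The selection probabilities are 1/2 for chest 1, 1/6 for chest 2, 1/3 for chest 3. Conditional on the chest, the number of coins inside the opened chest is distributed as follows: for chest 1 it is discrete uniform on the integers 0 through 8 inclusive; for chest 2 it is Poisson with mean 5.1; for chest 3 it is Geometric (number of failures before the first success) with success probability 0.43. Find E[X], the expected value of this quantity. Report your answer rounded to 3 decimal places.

Component means — 1: 4; 2: 5.1; 3: 1.32558.
E[X] = 0.5·4 + 0.166667·5.1 + 0.333333·1.32558 = 3.29186.

3.292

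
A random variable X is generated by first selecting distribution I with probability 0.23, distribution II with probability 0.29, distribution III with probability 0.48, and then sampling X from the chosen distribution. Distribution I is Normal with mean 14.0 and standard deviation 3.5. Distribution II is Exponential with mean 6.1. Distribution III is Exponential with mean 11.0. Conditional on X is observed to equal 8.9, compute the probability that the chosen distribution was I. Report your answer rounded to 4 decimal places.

Likelihoods f(8.9 | ·): I: 0.0394258; II: 0.038109; III: 0.0404784.
Posterior ∝ prior × likelihood. Numerator for I: 0.23·0.0394258 = 0.00906794.
Normalizing constant: 0.23·0.0394258 + 0.29·0.038109 + 0.48·0.0404784 = 0.0395492.
P(I | observation) = 0.00906794 / 0.0395492 = 0.229283.

0.2293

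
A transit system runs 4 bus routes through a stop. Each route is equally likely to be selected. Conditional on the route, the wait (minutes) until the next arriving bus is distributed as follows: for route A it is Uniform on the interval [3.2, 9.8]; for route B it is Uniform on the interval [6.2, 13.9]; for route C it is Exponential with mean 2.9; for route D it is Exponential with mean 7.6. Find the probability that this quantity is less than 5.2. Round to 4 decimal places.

0.4080

Conditional on each route, P(X < 5.2): A: 0.30303; B: 0; C: 0.833557; D: 0.495512.
By total probability, P(X < 5.2) = 0.25·0.30303 + 0.25·0 + 0.25·0.833557 + 0.25·0.495512 = 0.408025.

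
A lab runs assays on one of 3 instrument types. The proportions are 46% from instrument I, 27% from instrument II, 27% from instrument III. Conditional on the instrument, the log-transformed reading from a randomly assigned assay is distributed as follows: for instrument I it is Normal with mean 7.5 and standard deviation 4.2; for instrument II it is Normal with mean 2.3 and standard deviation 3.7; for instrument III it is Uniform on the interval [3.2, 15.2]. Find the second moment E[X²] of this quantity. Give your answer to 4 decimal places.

65.2068

For each component E[X²] = Var + (mean)², giving I: 73.89; II: 18.98; III: 96.64.
Overall E[X²] = 0.46·73.89 + 0.27·18.98 + 0.27·96.64 = 65.2068.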